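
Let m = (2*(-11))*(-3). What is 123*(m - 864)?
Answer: -98154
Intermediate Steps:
m = 66 (m = -22*(-3) = 66)
123*(m - 864) = 123*(66 - 864) = 123*(-798) = -98154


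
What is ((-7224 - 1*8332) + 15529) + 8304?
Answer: 8277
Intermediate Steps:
((-7224 - 1*8332) + 15529) + 8304 = ((-7224 - 8332) + 15529) + 8304 = (-15556 + 15529) + 8304 = -27 + 8304 = 8277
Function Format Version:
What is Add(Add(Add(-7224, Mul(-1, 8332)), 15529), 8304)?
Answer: 8277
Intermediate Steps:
Add(Add(Add(-7224, Mul(-1, 8332)), 15529), 8304) = Add(Add(Add(-7224, -8332), 15529), 8304) = Add(Add(-15556, 15529), 8304) = Add(-27, 8304) = 8277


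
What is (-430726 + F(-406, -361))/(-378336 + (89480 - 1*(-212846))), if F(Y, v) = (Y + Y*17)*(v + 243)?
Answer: -19619/3455 ≈ -5.6784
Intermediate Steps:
F(Y, v) = 18*Y*(243 + v) (F(Y, v) = (Y + 17*Y)*(243 + v) = (18*Y)*(243 + v) = 18*Y*(243 + v))
(-430726 + F(-406, -361))/(-378336 + (89480 - 1*(-212846))) = (-430726 + 18*(-406)*(243 - 361))/(-378336 + (89480 - 1*(-212846))) = (-430726 + 18*(-406)*(-118))/(-378336 + (89480 + 212846)) = (-430726 + 862344)/(-378336 + 302326) = 431618/(-76010) = 431618*(-1/76010) = -19619/3455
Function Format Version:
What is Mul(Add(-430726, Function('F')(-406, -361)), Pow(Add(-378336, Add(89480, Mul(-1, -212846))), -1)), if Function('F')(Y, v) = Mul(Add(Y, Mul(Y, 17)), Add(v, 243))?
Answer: Rational(-19619, 3455) ≈ -5.6784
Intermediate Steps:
Function('F')(Y, v) = Mul(18, Y, Add(243, v)) (Function('F')(Y, v) = Mul(Add(Y, Mul(17, Y)), Add(243, v)) = Mul(Mul(18, Y), Add(243, v)) = Mul(18, Y, Add(243, v)))
Mul(Add(-430726, Function('F')(-406, -361)), Pow(Add(-378336, Add(89480, Mul(-1, -212846))), -1)) = Mul(Add(-430726, Mul(18, -406, Add(243, -361))), Pow(Add(-378336, Add(89480, Mul(-1, -212846))), -1)) = Mul(Add(-430726, Mul(18, -406, -118)), Pow(Add(-378336, Add(89480, 212846)), -1)) = Mul(Add(-430726, 862344), Pow(Add(-378336, 302326), -1)) = Mul(431618, Pow(-76010, -1)) = Mul(431618, Rational(-1, 76010)) = Rational(-19619, 3455)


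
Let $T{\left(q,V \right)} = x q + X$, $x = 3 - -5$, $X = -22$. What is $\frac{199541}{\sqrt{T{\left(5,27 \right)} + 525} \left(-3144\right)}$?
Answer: $- \frac{199541 \sqrt{543}}{1707192} \approx -2.7236$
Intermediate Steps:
$x = 8$ ($x = 3 + 5 = 8$)
$T{\left(q,V \right)} = -22 + 8 q$ ($T{\left(q,V \right)} = 8 q - 22 = -22 + 8 q$)
$\frac{199541}{\sqrt{T{\left(5,27 \right)} + 525} \left(-3144\right)} = \frac{199541}{\sqrt{\left(-22 + 8 \cdot 5\right) + 525} \left(-3144\right)} = \frac{199541}{\sqrt{\left(-22 + 40\right) + 525} \left(-3144\right)} = \frac{199541}{\sqrt{18 + 525} \left(-3144\right)} = \frac{199541}{\sqrt{543} \left(-3144\right)} = \frac{199541}{\left(-3144\right) \sqrt{543}} = 199541 \left(- \frac{\sqrt{543}}{1707192}\right) = - \frac{199541 \sqrt{543}}{1707192}$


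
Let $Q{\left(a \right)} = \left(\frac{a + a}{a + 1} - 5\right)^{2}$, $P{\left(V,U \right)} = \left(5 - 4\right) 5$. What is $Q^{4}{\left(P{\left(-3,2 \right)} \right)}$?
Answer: $\frac{100000000}{6561} \approx 15242.0$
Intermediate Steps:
$P{\left(V,U \right)} = 5$ ($P{\left(V,U \right)} = 1 \cdot 5 = 5$)
$Q{\left(a \right)} = \left(-5 + \frac{2 a}{1 + a}\right)^{2}$ ($Q{\left(a \right)} = \left(\frac{2 a}{1 + a} - 5\right)^{2} = \left(-5 + \frac{2 a}{1 + a}\right)^{2}$)
$Q^{4}{\left(P{\left(-3,2 \right)} \right)} = \left(\frac{\left(5 + 3 \cdot 5\right)^{2}}{\left(1 + 5\right)^{2}}\right)^{4} = \left(\frac{\left(5 + 15\right)^{2}}{36}\right)^{4} = \left(\frac{20^{2}}{36}\right)^{4} = \left(\frac{1}{36} \cdot 400\right)^{4} = \left(\frac{100}{9}\right)^{4} = \frac{100000000}{6561}$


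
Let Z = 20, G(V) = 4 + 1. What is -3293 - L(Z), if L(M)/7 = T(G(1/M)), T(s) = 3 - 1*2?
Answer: -3300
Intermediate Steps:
G(V) = 5
T(s) = 1 (T(s) = 3 - 2 = 1)
L(M) = 7 (L(M) = 7*1 = 7)
-3293 - L(Z) = -3293 - 1*7 = -3293 - 7 = -3300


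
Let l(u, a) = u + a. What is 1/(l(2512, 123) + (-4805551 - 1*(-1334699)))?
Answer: -1/3468217 ≈ -2.8833e-7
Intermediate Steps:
l(u, a) = a + u
1/(l(2512, 123) + (-4805551 - 1*(-1334699))) = 1/((123 + 2512) + (-4805551 - 1*(-1334699))) = 1/(2635 + (-4805551 + 1334699)) = 1/(2635 - 3470852) = 1/(-3468217) = -1/3468217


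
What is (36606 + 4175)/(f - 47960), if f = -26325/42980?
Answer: -350553476/412269425 ≈ -0.85030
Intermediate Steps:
f = -5265/8596 (f = -26325*1/42980 = -5265/8596 ≈ -0.61249)
(36606 + 4175)/(f - 47960) = (36606 + 4175)/(-5265/8596 - 47960) = 40781/(-412269425/8596) = 40781*(-8596/412269425) = -350553476/412269425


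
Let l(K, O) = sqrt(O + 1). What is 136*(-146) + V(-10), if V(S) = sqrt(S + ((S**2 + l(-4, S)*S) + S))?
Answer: -19856 + sqrt(80 - 30*I) ≈ -19847.0 - 1.6492*I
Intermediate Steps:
l(K, O) = sqrt(1 + O)
V(S) = sqrt(S**2 + 2*S + S*sqrt(1 + S)) (V(S) = sqrt(S + ((S**2 + sqrt(1 + S)*S) + S)) = sqrt(S + ((S**2 + S*sqrt(1 + S)) + S)) = sqrt(S + (S + S**2 + S*sqrt(1 + S))) = sqrt(S**2 + 2*S + S*sqrt(1 + S)))
136*(-146) + V(-10) = 136*(-146) + sqrt(-10*(2 - 10 + sqrt(1 - 10))) = -19856 + sqrt(-10*(2 - 10 + sqrt(-9))) = -19856 + sqrt(-10*(2 - 10 + 3*I)) = -19856 + sqrt(-10*(-8 + 3*I)) = -19856 + sqrt(80 - 30*I)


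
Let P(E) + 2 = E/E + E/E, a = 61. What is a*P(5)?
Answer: 0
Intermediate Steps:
P(E) = 0 (P(E) = -2 + (E/E + E/E) = -2 + (1 + 1) = -2 + 2 = 0)
a*P(5) = 61*0 = 0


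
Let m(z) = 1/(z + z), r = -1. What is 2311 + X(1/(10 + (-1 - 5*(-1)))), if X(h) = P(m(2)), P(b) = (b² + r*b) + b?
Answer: 36977/16 ≈ 2311.1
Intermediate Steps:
m(z) = 1/(2*z)
P(b) = b² (P(b) = (b² - b) + b = b²)
X(h) = 1/16 (X(h) = ((½)/2)² = ((½)*(½))² = (¼)² = 1/16)
2311 + X(1/(10 + (-1 - 5*(-1)))) = 2311 + 1/16 = 36977/16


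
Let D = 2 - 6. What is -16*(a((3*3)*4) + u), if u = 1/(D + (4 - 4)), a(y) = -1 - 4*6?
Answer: 404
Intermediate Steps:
D = -4
a(y) = -25 (a(y) = -1 - 24 = -25)
u = -¼ (u = 1/(-4 + (4 - 4)) = 1/(-4 + 0) = 1/(-4) = -¼ ≈ -0.25000)
-16*(a((3*3)*4) + u) = -16*(-25 - ¼) = -16*(-101/4) = 404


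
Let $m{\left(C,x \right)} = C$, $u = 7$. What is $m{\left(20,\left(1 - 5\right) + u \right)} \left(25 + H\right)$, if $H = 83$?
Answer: $2160$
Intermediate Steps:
$m{\left(20,\left(1 - 5\right) + u \right)} \left(25 + H\right) = 20 \left(25 + 83\right) = 20 \cdot 108 = 2160$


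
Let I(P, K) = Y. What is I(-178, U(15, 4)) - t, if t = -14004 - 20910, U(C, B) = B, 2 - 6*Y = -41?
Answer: 209527/6 ≈ 34921.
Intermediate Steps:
Y = 43/6 (Y = 1/3 - 1/6*(-41) = 1/3 + 41/6 = 43/6 ≈ 7.1667)
t = -34914
I(P, K) = 43/6
I(-178, U(15, 4)) - t = 43/6 - 1*(-34914) = 43/6 + 34914 = 209527/6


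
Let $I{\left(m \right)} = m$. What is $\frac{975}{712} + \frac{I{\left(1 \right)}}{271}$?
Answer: $\frac{264937}{192952} \approx 1.3731$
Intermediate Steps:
$\frac{975}{712} + \frac{I{\left(1 \right)}}{271} = \frac{975}{712} + 1 \cdot \frac{1}{271} = 975 \cdot \frac{1}{712} + 1 \cdot \frac{1}{271} = \frac{975}{712} + \frac{1}{271} = \frac{264937}{192952}$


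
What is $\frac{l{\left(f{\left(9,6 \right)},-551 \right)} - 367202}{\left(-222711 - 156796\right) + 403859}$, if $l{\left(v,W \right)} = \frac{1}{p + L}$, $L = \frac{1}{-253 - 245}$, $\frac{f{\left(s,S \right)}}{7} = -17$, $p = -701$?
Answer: $- \frac{16023731437}{1062657356} \approx -15.079$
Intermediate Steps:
$f{\left(s,S \right)} = -119$ ($f{\left(s,S \right)} = 7 \left(-17\right) = -119$)
$L = - \frac{1}{498}$ ($L = \frac{1}{-498} = - \frac{1}{498} \approx -0.002008$)
$l{\left(v,W \right)} = - \frac{498}{349099}$ ($l{\left(v,W \right)} = \frac{1}{-701 - \frac{1}{498}} = \frac{1}{- \frac{349099}{498}} = - \frac{498}{349099}$)
$\frac{l{\left(f{\left(9,6 \right)},-551 \right)} - 367202}{\left(-222711 - 156796\right) + 403859} = \frac{- \frac{498}{349099} - 367202}{\left(-222711 - 156796\right) + 403859} = - \frac{128189851496}{349099 \left(\left(-222711 - 156796\right) + 403859\right)} = - \frac{128189851496}{349099 \left(-379507 + 403859\right)} = - \frac{128189851496}{349099 \cdot 24352} = \left(- \frac{128189851496}{349099}\right) \frac{1}{24352} = - \frac{16023731437}{1062657356}$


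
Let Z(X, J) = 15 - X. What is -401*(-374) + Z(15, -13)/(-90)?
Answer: 149974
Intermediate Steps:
-401*(-374) + Z(15, -13)/(-90) = -401*(-374) + (15 - 1*15)/(-90) = 149974 + (15 - 15)*(-1/90) = 149974 + 0*(-1/90) = 149974 + 0 = 149974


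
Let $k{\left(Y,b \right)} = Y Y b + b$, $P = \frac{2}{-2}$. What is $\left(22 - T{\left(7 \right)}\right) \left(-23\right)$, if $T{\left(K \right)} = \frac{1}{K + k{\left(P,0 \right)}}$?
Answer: $- \frac{3519}{7} \approx -502.71$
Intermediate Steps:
$P = -1$ ($P = 2 \left(- \frac{1}{2}\right) = -1$)
$k{\left(Y,b \right)} = b + b Y^{2}$ ($k{\left(Y,b \right)} = Y^{2} b + b = b Y^{2} + b = b + b Y^{2}$)
$T{\left(K \right)} = \frac{1}{K}$ ($T{\left(K \right)} = \frac{1}{K + 0 \left(1 + \left(-1\right)^{2}\right)} = \frac{1}{K + 0 \left(1 + 1\right)} = \frac{1}{K + 0 \cdot 2} = \frac{1}{K + 0} = \frac{1}{K}$)
$\left(22 - T{\left(7 \right)}\right) \left(-23\right) = \left(22 - \frac{1}{7}\right) \left(-23\right) = \frac{153}{7} \left(-23\right) = - \frac{3519}{7}$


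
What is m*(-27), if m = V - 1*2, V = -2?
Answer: 108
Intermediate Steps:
m = -4 (m = -2 - 1*2 = -2 - 2 = -4)
m*(-27) = -4*(-27) = 108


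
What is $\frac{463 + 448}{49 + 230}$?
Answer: $\frac{911}{279} \approx 3.2652$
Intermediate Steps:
$\frac{463 + 448}{49 + 230} = \frac{911}{279}$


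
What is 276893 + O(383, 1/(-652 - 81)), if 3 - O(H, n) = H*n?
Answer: 202965151/733 ≈ 2.7690e+5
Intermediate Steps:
O(H, n) = 3 - H*n
276893 + O(383, 1/(-652 - 81)) = 276893 + (3 - 1*383/(-652 - 81)) = 276893 + (3 - 1*383/(-733)) = 276893 + (3 - 1*383*(-1/733)) = 276893 + (3 + 383/733) = 276893 + 2582/733 = 202965151/733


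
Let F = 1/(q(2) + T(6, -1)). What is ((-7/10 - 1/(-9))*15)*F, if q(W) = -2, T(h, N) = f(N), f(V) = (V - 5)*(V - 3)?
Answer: -53/132 ≈ -0.40152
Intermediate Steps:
f(V) = (-5 + V)*(-3 + V)
T(h, N) = 15 + N² - 8*N
F = 1/22 (F = 1/(-2 + (15 + (-1)² - 8*(-1))) = 1/(-2 + (15 + 1 + 8)) = 1/(-2 + 24) = 1/22 ≈ 0.045455)
((-7/10 - 1/(-9))*15)*F = ((-7/10 - 1/(-9))*15)*(1/22) = ((-7*⅒ - 1*(-⅑))*15)*(1/22) = ((-7/10 + ⅑)*15)*(1/22) = -53/90*15*(1/22) = -53/6*1/22 = -53/132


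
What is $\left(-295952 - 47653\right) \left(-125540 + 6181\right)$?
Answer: $41012349195$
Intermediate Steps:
$\left(-295952 - 47653\right) \left(-125540 + 6181\right) = \left(-343605\right) \left(-119359\right) = 41012349195$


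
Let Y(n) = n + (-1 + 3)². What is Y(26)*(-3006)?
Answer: -90180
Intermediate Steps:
Y(n) = 4 + n (Y(n) = n + 2² = n + 4 = 4 + n)
Y(26)*(-3006) = (4 + 26)*(-3006) = 30*(-3006) = -90180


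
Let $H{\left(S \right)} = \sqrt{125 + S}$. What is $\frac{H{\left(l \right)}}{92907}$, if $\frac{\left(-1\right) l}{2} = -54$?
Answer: $\frac{\sqrt{233}}{92907} \approx 0.0001643$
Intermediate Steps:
$l = 108$ ($l = \left(-2\right) \left(-54\right) = 108$)
$\frac{H{\left(l \right)}}{92907} = \frac{\sqrt{125 + 108}}{92907} = \sqrt{233} \cdot \frac{1}{92907} = \frac{\sqrt{233}}{92907}$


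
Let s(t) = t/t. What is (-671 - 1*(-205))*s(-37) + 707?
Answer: 241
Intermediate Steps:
s(t) = 1
(-671 - 1*(-205))*s(-37) + 707 = (-671 - 1*(-205))*1 + 707 = (-671 + 205)*1 + 707 = -466*1 + 707 = -466 + 707 = 241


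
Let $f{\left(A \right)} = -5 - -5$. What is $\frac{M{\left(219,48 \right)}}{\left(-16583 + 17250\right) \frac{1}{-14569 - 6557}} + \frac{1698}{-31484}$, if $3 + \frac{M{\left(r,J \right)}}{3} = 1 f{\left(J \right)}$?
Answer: $\frac{2992523145}{10499914} \approx 285.0$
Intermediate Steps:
$f{\left(A \right)} = 0$ ($f{\left(A \right)} = -5 + 5 = 0$)
$M{\left(r,J \right)} = -9$ ($M{\left(r,J \right)} = -9 + 3 \cdot 1 \cdot 0 = -9 + 3 \cdot 0 = -9 + 0 = -9$)
$\frac{M{\left(219,48 \right)}}{\left(-16583 + 17250\right) \frac{1}{-14569 - 6557}} + \frac{1698}{-31484} = - \frac{9}{\left(-16583 + 17250\right) \frac{1}{-14569 - 6557}} + \frac{1698}{-31484} = - \frac{9}{667 \frac{1}{-21126}} + 1698 \left(- \frac{1}{31484}\right) = - \frac{9}{667 \left(- \frac{1}{21126}\right)} - \frac{849}{15742} = - \frac{9}{- \frac{667}{21126}} - \frac{849}{15742} = \left(-9\right) \left(- \frac{21126}{667}\right) - \frac{849}{15742} = \frac{190134}{667} - \frac{849}{15742} = \frac{2992523145}{10499914}$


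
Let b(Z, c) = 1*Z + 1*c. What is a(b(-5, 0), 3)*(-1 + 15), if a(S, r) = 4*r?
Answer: 168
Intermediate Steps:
b(Z, c) = Z + c
a(b(-5, 0), 3)*(-1 + 15) = (4*3)*(-1 + 15) = 12*14 = 168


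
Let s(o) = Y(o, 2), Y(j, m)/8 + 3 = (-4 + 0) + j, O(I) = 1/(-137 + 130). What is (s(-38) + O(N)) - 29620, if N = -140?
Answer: -209861/7 ≈ -29980.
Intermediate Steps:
O(I) = -1/7 (O(I) = 1/(-7) = -1/7)
Y(j, m) = -56 + 8*j (Y(j, m) = -24 + 8*((-4 + 0) + j) = -24 + 8*(-4 + j) = -24 + (-32 + 8*j) = -56 + 8*j)
s(o) = -56 + 8*o
(s(-38) + O(N)) - 29620 = ((-56 + 8*(-38)) - 1/7) - 29620 = ((-56 - 304) - 1/7) - 29620 = (-360 - 1/7) - 29620 = -2521/7 - 29620 = -209861/7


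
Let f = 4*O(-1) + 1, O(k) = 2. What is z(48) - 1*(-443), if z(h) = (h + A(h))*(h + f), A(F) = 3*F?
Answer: 11387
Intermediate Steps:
f = 9 (f = 4*2 + 1 = 8 + 1 = 9)
z(h) = 4*h*(9 + h) (z(h) = (h + 3*h)*(h + 9) = (4*h)*(9 + h) = 4*h*(9 + h))
z(48) - 1*(-443) = 4*48*(9 + 48) - 1*(-443) = 4*48*57 + 443 = 10944 + 443 = 11387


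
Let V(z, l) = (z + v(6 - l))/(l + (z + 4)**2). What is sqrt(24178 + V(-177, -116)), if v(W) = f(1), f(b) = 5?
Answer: sqrt(21489763192646)/29813 ≈ 155.49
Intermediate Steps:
v(W) = 5
V(z, l) = (5 + z)/(l + (4 + z)**2) (V(z, l) = (z + 5)/(l + (z + 4)**2) = (5 + z)/(l + (4 + z)**2))
sqrt(24178 + V(-177, -116)) = sqrt(24178 + (5 - 177)/(-116 + (4 - 177)**2)) = sqrt(24178 - 172/(-116 + (-173)**2)) = sqrt(24178 - 172/(-116 + 29929)) = sqrt(24178 - 172/29813) = sqrt(720818542/29813) = sqrt(21489763192646)/29813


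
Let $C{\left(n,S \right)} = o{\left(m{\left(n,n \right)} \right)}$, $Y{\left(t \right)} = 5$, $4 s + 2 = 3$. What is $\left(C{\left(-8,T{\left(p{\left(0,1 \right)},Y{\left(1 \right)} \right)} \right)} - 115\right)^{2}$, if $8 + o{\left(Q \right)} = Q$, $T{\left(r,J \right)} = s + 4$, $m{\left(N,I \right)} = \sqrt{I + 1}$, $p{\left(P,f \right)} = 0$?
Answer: $\left(123 - i \sqrt{7}\right)^{2} \approx 15122.0 - 650.85 i$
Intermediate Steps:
$s = \frac{1}{4}$ ($s = - \frac{1}{2} + \frac{1}{4} \cdot 3 = - \frac{1}{2} + \frac{3}{4} = \frac{1}{4} \approx 0.25$)
$m{\left(N,I \right)} = \sqrt{1 + I}$
$T{\left(r,J \right)} = \frac{17}{4}$ ($T{\left(r,J \right)} = \frac{1}{4} + 4 = \frac{17}{4}$)
$o{\left(Q \right)} = -8 + Q$
$C{\left(n,S \right)} = -8 + \sqrt{1 + n}$
$\left(C{\left(-8,T{\left(p{\left(0,1 \right)},Y{\left(1 \right)} \right)} \right)} - 115\right)^{2} = \left(\left(-8 + \sqrt{1 - 8}\right) - 115\right)^{2} = \left(\left(-8 + \sqrt{-7}\right) - 115\right)^{2} = \left(\left(-8 + i \sqrt{7}\right) - 115\right)^{2} = \left(-123 + i \sqrt{7}\right)^{2}$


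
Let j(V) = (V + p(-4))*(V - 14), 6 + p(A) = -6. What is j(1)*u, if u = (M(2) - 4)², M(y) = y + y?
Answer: 0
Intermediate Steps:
M(y) = 2*y
p(A) = -12 (p(A) = -6 - 6 = -12)
j(V) = (-14 + V)*(-12 + V) (j(V) = (V - 12)*(V - 14) = (-12 + V)*(-14 + V) = (-14 + V)*(-12 + V))
u = 0 (u = (2*2 - 4)² = (4 - 4)² = 0² = 0)
j(1)*u = (168 + 1² - 26*1)*0 = (168 + 1 - 26)*0 = 143*0 = 0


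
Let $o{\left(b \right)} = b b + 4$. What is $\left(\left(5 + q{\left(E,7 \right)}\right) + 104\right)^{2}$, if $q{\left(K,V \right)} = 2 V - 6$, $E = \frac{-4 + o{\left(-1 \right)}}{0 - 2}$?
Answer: $13689$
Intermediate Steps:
$o{\left(b \right)} = 4 + b^{2}$ ($o{\left(b \right)} = b^{2} + 4 = 4 + b^{2}$)
$E = - \frac{1}{2}$ ($E = \frac{-4 + \left(4 + \left(-1\right)^{2}\right)}{0 - 2} = \frac{-4 + \left(4 + 1\right)}{-2} = \left(-4 + 5\right) \left(- \frac{1}{2}\right) = 1 \left(- \frac{1}{2}\right) = - \frac{1}{2} \approx -0.5$)
$q{\left(K,V \right)} = -6 + 2 V$
$\left(\left(5 + q{\left(E,7 \right)}\right) + 104\right)^{2} = \left(\left(5 + \left(-6 + 2 \cdot 7\right)\right) + 104\right)^{2} = \left(\left(5 + \left(-6 + 14\right)\right) + 104\right)^{2} = \left(\left(5 + 8\right) + 104\right)^{2} = \left(13 + 104\right)^{2} = 117^{2} = 13689$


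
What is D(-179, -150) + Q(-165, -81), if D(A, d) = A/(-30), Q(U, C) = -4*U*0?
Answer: 179/30 ≈ 5.9667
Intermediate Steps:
Q(U, C) = 0
D(A, d) = -A/30 (D(A, d) = A*(-1/30) = -A/30)
D(-179, -150) + Q(-165, -81) = -1/30*(-179) + 0 = 179/30 + 0 = 179/30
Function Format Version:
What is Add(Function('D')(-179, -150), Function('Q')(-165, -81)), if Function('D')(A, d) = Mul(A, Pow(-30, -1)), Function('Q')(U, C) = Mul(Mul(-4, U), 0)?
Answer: Rational(179, 30) ≈ 5.9667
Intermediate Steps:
Function('Q')(U, C) = 0
Function('D')(A, d) = Mul(Rational(-1, 30), A) (Function('D')(A, d) = Mul(A, Rational(-1, 30)) = Mul(Rational(-1, 30), A))
Add(Function('D')(-179, -150), Function('Q')(-165, -81)) = Add(Mul(Rational(-1, 30), -179), 0) = Add(Rational(179, 30), 0) = Rational(179, 30)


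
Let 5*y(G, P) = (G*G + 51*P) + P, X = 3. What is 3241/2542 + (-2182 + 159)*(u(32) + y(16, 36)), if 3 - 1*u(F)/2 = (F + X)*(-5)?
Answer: -20096740923/12710 ≈ -1.5812e+6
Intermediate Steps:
y(G, P) = G**2/5 + 52*P/5 (y(G, P) = ((G*G + 51*P) + P)/5 = ((G**2 + 51*P) + P)/5 = (G**2 + 52*P)/5 = G**2/5 + 52*P/5)
u(F) = 36 + 10*F (u(F) = 6 - 2*(F + 3)*(-5) = 6 - 2*(3 + F)*(-5) = 6 - 2*(-15 - 5*F) = 6 + (30 + 10*F) = 36 + 10*F)
3241/2542 + (-2182 + 159)*(u(32) + y(16, 36)) = 3241/2542 + (-2182 + 159)*((36 + 10*32) + ((1/5)*16**2 + (52/5)*36)) = 3241*(1/2542) - 2023*((36 + 320) + ((1/5)*256 + 1872/5)) = 3241/2542 - 2023*(356 + (256/5 + 1872/5)) = 3241/2542 - 2023*(356 + 2128/5) = 3241/2542 - 2023*3908/5 = 3241/2542 - 7905884/5 = -20096740923/12710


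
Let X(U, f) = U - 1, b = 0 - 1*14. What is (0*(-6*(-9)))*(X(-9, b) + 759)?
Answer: 0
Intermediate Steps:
b = -14 (b = 0 - 14 = -14)
X(U, f) = -1 + U
(0*(-6*(-9)))*(X(-9, b) + 759) = (0*(-6*(-9)))*((-1 - 9) + 759) = (0*54)*(-10 + 759) = 0*749 = 0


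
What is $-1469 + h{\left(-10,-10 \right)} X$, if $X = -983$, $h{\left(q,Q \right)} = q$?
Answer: $8361$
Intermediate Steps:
$-1469 + h{\left(-10,-10 \right)} X = -1469 - -9830 = -1469 + 9830 = 8361$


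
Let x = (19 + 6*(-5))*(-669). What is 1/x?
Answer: 1/7359 ≈ 0.00013589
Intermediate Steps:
x = 7359 (x = (19 - 30)*(-669) = -11*(-669) = 7359)
1/x = 1/7359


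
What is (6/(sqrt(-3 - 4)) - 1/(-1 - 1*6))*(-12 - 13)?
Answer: -25/7 + 150*I*sqrt(7)/7 ≈ -3.5714 + 56.695*I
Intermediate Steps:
(6/(sqrt(-3 - 4)) - 1/(-1 - 1*6))*(-12 - 13) = (6/(sqrt(-7)) - 1/(-1 - 6))*(-25) = (6/((I*sqrt(7))) - 1/(-7))*(-25) = (6*(-I*sqrt(7)/7) - 1*(-1/7))*(-25) = (-6*I*sqrt(7)/7 + 1/7)*(-25) = (1/7 - 6*I*sqrt(7)/7)*(-25) = -25/7 + 150*I*sqrt(7)/7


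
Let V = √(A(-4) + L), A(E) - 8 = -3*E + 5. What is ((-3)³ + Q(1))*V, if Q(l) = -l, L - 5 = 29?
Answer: -28*√59 ≈ -215.07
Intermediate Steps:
L = 34 (L = 5 + 29 = 34)
A(E) = 13 - 3*E (A(E) = 8 + (-3*E + 5) = 8 + (5 - 3*E) = 13 - 3*E)
V = √59 (V = √((13 - 3*(-4)) + 34) = √((13 + 12) + 34) = √(25 + 34) = √59 ≈ 7.6811)
((-3)³ + Q(1))*V = ((-3)³ - 1*1)*√59 = (-27 - 1)*√59 = -28*√59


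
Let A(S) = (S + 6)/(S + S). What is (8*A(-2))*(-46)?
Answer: 368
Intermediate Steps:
A(S) = (6 + S)/(2*S) (A(S) = (6 + S)/((2*S)) = (6 + S)*(1/(2*S)) = (6 + S)/(2*S))
(8*A(-2))*(-46) = (8*((½)*(6 - 2)/(-2)))*(-46) = (8*((½)*(-½)*4))*(-46) = (8*(-1))*(-46) = -8*(-46) = 368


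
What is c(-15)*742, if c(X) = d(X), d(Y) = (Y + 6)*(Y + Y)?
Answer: 200340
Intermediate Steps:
d(Y) = 2*Y*(6 + Y) (d(Y) = (6 + Y)*(2*Y) = 2*Y*(6 + Y))
c(X) = 2*X*(6 + X)
c(-15)*742 = (2*(-15)*(6 - 15))*742 = (2*(-15)*(-9))*742 = 270*742 = 200340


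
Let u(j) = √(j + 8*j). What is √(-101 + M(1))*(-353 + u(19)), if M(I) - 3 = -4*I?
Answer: I*√102*(-353 + 3*√19) ≈ -3433.1*I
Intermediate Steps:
M(I) = 3 - 4*I
u(j) = 3*√j (u(j) = √(9*j) = 3*√j)
√(-101 + M(1))*(-353 + u(19)) = √(-101 + (3 - 4*1))*(-353 + 3*√19) = √(-101 + (3 - 4))*(-353 + 3*√19) = √(-101 - 1)*(-353 + 3*√19) = √(-102)*(-353 + 3*√19) = (I*√102)*(-353 + 3*√19) = I*√102*(-353 + 3*√19)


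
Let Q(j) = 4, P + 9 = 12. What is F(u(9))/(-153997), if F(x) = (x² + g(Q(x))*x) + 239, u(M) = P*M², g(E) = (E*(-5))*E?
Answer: -39848/153997 ≈ -0.25876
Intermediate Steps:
P = 3 (P = -9 + 12 = 3)
g(E) = -5*E² (g(E) = (-5*E)*E = -5*E²)
u(M) = 3*M²
F(x) = 239 + x² - 80*x (F(x) = (x² + (-5*4²)*x) + 239 = (x² + (-5*16)*x) + 239 = (x² - 80*x) + 239 = 239 + x² - 80*x)
F(u(9))/(-153997) = (239 + (3*9²)² - 240*9²)/(-153997) = (239 + (3*81)² - 240*81)*(-1/153997) = (239 + 243² - 80*243)*(-1/153997) = (239 + 59049 - 19440)*(-1/153997) = 39848*(-1/153997) = -39848/153997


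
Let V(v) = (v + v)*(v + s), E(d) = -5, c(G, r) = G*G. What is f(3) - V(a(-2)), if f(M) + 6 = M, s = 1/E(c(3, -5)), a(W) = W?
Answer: -59/5 ≈ -11.800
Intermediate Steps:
c(G, r) = G**2
s = -1/5 (s = 1/(-5) = -1/5 ≈ -0.20000)
V(v) = 2*v*(-1/5 + v) (V(v) = (v + v)*(v - 1/5) = (2*v)*(-1/5 + v) = 2*v*(-1/5 + v))
f(M) = -6 + M
f(3) - V(a(-2)) = (-6 + 3) - 2*(-2)*(-1 + 5*(-2))/5 = -3 - 2*(-2)*(-1 - 10)/5 = -3 - 2*(-2)*(-11)/5 = -3 - 1*44/5 = -3 - 44/5 = -59/5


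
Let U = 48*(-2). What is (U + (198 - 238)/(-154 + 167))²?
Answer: 1658944/169 ≈ 9816.2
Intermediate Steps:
U = -96
(U + (198 - 238)/(-154 + 167))² = (-96 + (198 - 238)/(-154 + 167))² = (-96 - 40/13)² = (-1288/13)² = 1658944/169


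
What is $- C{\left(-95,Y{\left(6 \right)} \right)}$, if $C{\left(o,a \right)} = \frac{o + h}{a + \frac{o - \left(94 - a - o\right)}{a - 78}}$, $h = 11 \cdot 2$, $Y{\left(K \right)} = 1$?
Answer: $\frac{5621}{360} \approx 15.614$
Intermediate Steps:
$h = 22$
$C{\left(o,a \right)} = \frac{22 + o}{a + \frac{-94 + a + 2 o}{-78 + a}}$ ($C{\left(o,a \right)} = \frac{o + 22}{a + \frac{o - \left(94 - a - o\right)}{a - 78}} = \frac{22 + o}{a + \frac{o - \left(94 - a - o\right)}{-78 + a}} = \frac{22 + o}{a + \frac{o + \left(-94 + a + o\right)}{-78 + a}} = \frac{22 + o}{a + \frac{-94 + a + 2 o}{-78 + a}}$)
$- C{\left(-95,Y{\left(6 \right)} \right)} = - \frac{-1716 - -7410 + 22 \cdot 1 + 1 \left(-95\right)}{-94 + 1^{2} - 77 + 2 \left(-95\right)} = - \frac{-1716 + 7410 + 22 - 95}{-94 + 1 - 77 - 190} = - \frac{5621}{-360} = - \frac{\left(-1\right) 5621}{360} = \left(-1\right) \left(- \frac{5621}{360}\right) = \frac{5621}{360}$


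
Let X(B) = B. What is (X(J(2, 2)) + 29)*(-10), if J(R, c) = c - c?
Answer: -290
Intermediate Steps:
J(R, c) = 0
(X(J(2, 2)) + 29)*(-10) = (0 + 29)*(-10) = 29*(-10) = -290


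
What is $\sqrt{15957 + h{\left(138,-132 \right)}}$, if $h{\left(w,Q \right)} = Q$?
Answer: $5 \sqrt{633} \approx 125.8$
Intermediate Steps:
$\sqrt{15957 + h{\left(138,-132 \right)}} = \sqrt{15957 - 132} = \sqrt{15825} = 5 \sqrt{633}$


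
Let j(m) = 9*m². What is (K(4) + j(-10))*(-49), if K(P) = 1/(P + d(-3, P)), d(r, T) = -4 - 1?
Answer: -44051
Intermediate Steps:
d(r, T) = -5
K(P) = 1/(-5 + P) (K(P) = 1/(P - 5) = 1/(-5 + P))
(K(4) + j(-10))*(-49) = (1/(-5 + 4) + 9*(-10)²)*(-49) = (1/(-1) + 9*100)*(-49) = (-1 + 900)*(-49) = 899*(-49) = -44051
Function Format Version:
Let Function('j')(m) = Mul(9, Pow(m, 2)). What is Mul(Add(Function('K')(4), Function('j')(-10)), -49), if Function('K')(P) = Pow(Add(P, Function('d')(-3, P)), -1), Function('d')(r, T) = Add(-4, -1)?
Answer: -44051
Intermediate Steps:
Function('d')(r, T) = -5
Function('K')(P) = Pow(Add(-5, P), -1) (Function('K')(P) = Pow(Add(P, -5), -1) = Pow(Add(-5, P), -1))
Mul(Add(Function('K')(4), Function('j')(-10)), -49) = Mul(Add(Pow(Add(-5, 4), -1), Mul(9, Pow(-10, 2))), -49) = Mul(Add(Pow(-1, -1), Mul(9, 100)), -49) = Mul(Add(-1, 900), -49) = Mul(899, -49) = -44051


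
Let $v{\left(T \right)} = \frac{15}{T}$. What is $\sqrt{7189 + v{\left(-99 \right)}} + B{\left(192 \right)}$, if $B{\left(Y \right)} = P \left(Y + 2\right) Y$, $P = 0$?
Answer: $\frac{4 \sqrt{489291}}{33} \approx 84.787$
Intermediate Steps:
$B{\left(Y \right)} = 0$ ($B{\left(Y \right)} = 0 \left(Y + 2\right) Y = 0 \left(2 + Y\right) Y = 0 Y = 0$)
$\sqrt{7189 + v{\left(-99 \right)}} + B{\left(192 \right)} = \sqrt{7189 + \frac{15}{-99}} + 0 = \sqrt{7189 + 15 \left(- \frac{1}{99}\right)} + 0 = \sqrt{7189 - \frac{5}{33}} + 0 = \sqrt{\frac{237232}{33}} + 0 = \frac{4 \sqrt{489291}}{33} + 0 = \frac{4 \sqrt{489291}}{33}$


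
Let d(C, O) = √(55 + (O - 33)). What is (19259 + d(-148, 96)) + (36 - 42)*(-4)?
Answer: 19283 + √118 ≈ 19294.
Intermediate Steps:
d(C, O) = √(22 + O) (d(C, O) = √(55 + (-33 + O)) = √(22 + O))
(19259 + d(-148, 96)) + (36 - 42)*(-4) = (19259 + √(22 + 96)) + (36 - 42)*(-4) = (19259 + √118) - 6*(-4) = (19259 + √118) + 24 = 19283 + √118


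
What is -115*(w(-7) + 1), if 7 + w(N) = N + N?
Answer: 2300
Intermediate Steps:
w(N) = -7 + 2*N (w(N) = -7 + (N + N) = -7 + 2*N)
-115*(w(-7) + 1) = -115*((-7 + 2*(-7)) + 1) = -115*((-7 - 14) + 1) = -115*(-21 + 1) = -115*(-20) = 2300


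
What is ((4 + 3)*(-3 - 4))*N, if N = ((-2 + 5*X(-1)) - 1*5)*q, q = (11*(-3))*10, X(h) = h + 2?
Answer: -32340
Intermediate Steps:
X(h) = 2 + h
q = -330 (q = -33*10 = -330)
N = 660 (N = ((-2 + 5*(2 - 1)) - 1*5)*(-330) = ((-2 + 5*1) - 5)*(-330) = ((-2 + 5) - 5)*(-330) = (3 - 5)*(-330) = -2*(-330) = 660)
((4 + 3)*(-3 - 4))*N = ((4 + 3)*(-3 - 4))*660 = (7*(-7))*660 = -49*660 = -32340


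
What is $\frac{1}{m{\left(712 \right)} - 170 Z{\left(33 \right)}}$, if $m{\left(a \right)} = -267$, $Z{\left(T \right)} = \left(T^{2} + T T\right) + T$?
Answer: $- \frac{1}{376137} \approx -2.6586 \cdot 10^{-6}$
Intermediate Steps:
$Z{\left(T \right)} = T + 2 T^{2}$ ($Z{\left(T \right)} = \left(T^{2} + T^{2}\right) + T = 2 T^{2} + T = T + 2 T^{2}$)
$\frac{1}{m{\left(712 \right)} - 170 Z{\left(33 \right)}} = \frac{1}{-267 - 170 \cdot 33 \left(1 + 2 \cdot 33\right)} = \frac{1}{-267 - 170 \cdot 33 \left(1 + 66\right)} = \frac{1}{-267 - 170 \cdot 33 \cdot 67} = \frac{1}{-267 - 375870} = \frac{1}{-376137} = - \frac{1}{376137}$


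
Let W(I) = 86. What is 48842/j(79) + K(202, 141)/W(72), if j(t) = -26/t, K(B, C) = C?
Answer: -165914441/1118 ≈ -1.4840e+5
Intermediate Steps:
48842/j(79) + K(202, 141)/W(72) = 48842/((-26/79)) + 141/86 = 48842/((-26*1/79)) + 141*(1/86) = 48842/(-26/79) + 141/86 = 48842*(-79/26) + 141/86 = -1929259/13 + 141/86 = -165914441/1118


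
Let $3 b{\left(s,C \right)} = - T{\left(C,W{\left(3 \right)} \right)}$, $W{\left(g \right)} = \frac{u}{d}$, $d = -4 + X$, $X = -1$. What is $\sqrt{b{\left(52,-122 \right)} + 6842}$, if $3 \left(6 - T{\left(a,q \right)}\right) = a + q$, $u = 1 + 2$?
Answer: $\frac{\sqrt{1535935}}{15} \approx 82.622$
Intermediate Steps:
$u = 3$
$d = -5$ ($d = -4 - 1 = -5$)
$W{\left(g \right)} = - \frac{3}{5}$ ($W{\left(g \right)} = \frac{3}{-5} = 3 \left(- \frac{1}{5}\right) = - \frac{3}{5}$)
$T{\left(a,q \right)} = 6 - \frac{a}{3} - \frac{q}{3}$ ($T{\left(a,q \right)} = 6 - \frac{a + q}{3} = 6 - \left(\frac{a}{3} + \frac{q}{3}\right) = 6 - \frac{a}{3} - \frac{q}{3}$)
$b{\left(s,C \right)} = - \frac{31}{15} + \frac{C}{9}$ ($b{\left(s,C \right)} = \frac{\left(-1\right) \left(6 - \frac{C}{3} - - \frac{1}{5}\right)}{3} = \frac{\left(-1\right) \left(6 - \frac{C}{3} + \frac{1}{5}\right)}{3} = \frac{\left(-1\right) \left(\frac{31}{5} - \frac{C}{3}\right)}{3} = \frac{- \frac{31}{5} + \frac{C}{3}}{3} = - \frac{31}{15} + \frac{C}{9}$)
$\sqrt{b{\left(52,-122 \right)} + 6842} = \sqrt{\left(- \frac{31}{15} + \frac{1}{9} \left(-122\right)\right) + 6842} = \sqrt{\left(- \frac{31}{15} - \frac{122}{9}\right) + 6842} = \sqrt{- \frac{703}{45} + 6842} = \sqrt{\frac{307187}{45}} = \frac{\sqrt{1535935}}{15}$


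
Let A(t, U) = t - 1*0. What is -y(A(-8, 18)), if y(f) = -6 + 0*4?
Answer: 6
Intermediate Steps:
A(t, U) = t (A(t, U) = t + 0 = t)
y(f) = -6 (y(f) = -6 + 0 = -6)
-y(A(-8, 18)) = -1*(-6) = 6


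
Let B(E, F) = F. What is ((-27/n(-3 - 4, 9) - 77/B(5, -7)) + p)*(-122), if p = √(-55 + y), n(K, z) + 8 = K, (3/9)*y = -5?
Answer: -7808/5 - 122*I*√70 ≈ -1561.6 - 1020.7*I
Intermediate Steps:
y = -15 (y = 3*(-5) = -15)
n(K, z) = -8 + K
p = I*√70 (p = √(-55 - 15) = √(-70) = I*√70 ≈ 8.3666*I)
((-27/n(-3 - 4, 9) - 77/B(5, -7)) + p)*(-122) = ((-27/(-8 + (-3 - 4)) - 77/(-7)) + I*√70)*(-122) = ((-27/(-8 - 7) - 77*(-⅐)) + I*√70)*(-122) = ((-27/(-15) + 11) + I*√70)*(-122) = ((-27*(-1/15) + 11) + I*√70)*(-122) = ((9/5 + 11) + I*√70)*(-122) = (64/5 + I*√70)*(-122) = -7808/5 - 122*I*√70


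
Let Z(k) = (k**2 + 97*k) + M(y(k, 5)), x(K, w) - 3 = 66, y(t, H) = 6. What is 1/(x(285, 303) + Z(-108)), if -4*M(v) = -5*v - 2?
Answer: 1/1265 ≈ 0.00079051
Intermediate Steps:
M(v) = 1/2 + 5*v/4 (M(v) = -(-5*v - 2)/4 = -(-2 - 5*v)/4 = 1/2 + 5*v/4)
x(K, w) = 69 (x(K, w) = 3 + 66 = 69)
Z(k) = 8 + k**2 + 97*k (Z(k) = (k**2 + 97*k) + (1/2 + (5/4)*6) = (k**2 + 97*k) + (1/2 + 15/2) = (k**2 + 97*k) + 8 = 8 + k**2 + 97*k)
1/(x(285, 303) + Z(-108)) = 1/(69 + (8 + (-108)**2 + 97*(-108))) = 1/(69 + (8 + 11664 - 10476)) = 1/(69 + 1196) = 1/1265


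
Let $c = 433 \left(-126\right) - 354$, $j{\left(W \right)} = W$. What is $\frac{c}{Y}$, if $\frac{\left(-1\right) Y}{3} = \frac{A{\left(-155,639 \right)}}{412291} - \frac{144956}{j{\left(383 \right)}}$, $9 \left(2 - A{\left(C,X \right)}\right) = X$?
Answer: $- \frac{222333693824}{4597236971} \approx -48.362$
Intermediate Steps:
$A{\left(C,X \right)} = 2 - \frac{X}{9}$
$Y = \frac{179292241869}{157907453}$ ($Y = - 3 \left(\frac{2 - 71}{412291} - \frac{144956}{383}\right) = - 3 \left(\left(2 - 71\right) \frac{1}{412291} - \frac{144956}{383}\right) = - 3 \left(\left(-69\right) \frac{1}{412291} - \frac{144956}{383}\right) = - 3 \left(- \frac{69}{412291} - \frac{144956}{383}\right) = \left(-3\right) \left(- \frac{59764080623}{157907453}\right) = \frac{179292241869}{157907453} \approx 1135.4$)
$c = -54912$ ($c = -54558 - 354 = -54912$)
$\frac{c}{Y} = - \frac{54912}{\frac{179292241869}{157907453}} = \left(-54912\right) \frac{157907453}{179292241869} = - \frac{222333693824}{4597236971}$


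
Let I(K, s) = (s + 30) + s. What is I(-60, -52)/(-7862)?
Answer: 37/3931 ≈ 0.0094124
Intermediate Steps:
I(K, s) = 30 + 2*s (I(K, s) = (30 + s) + s = 30 + 2*s)
I(-60, -52)/(-7862) = (30 + 2*(-52))/(-7862) = (30 - 104)*(-1/7862) = -74*(-1/7862) = 37/3931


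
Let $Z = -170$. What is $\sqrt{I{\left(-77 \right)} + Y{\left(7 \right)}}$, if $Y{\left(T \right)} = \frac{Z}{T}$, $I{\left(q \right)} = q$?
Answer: $\frac{i \sqrt{4963}}{7} \approx 10.064 i$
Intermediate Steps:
$Y{\left(T \right)} = - \frac{170}{T}$
$\sqrt{I{\left(-77 \right)} + Y{\left(7 \right)}} = \sqrt{-77 - \frac{170}{7}} = \sqrt{- \frac{709}{7}} = \frac{i \sqrt{4963}}{7}$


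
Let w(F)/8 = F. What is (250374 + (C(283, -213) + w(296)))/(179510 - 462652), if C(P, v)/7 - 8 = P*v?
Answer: 169155/283142 ≈ 0.59742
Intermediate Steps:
w(F) = 8*F
C(P, v) = 56 + 7*P*v (C(P, v) = 56 + 7*(P*v) = 56 + 7*P*v)
(250374 + (C(283, -213) + w(296)))/(179510 - 462652) = (250374 + ((56 + 7*283*(-213)) + 8*296))/(179510 - 462652) = (250374 + ((56 - 421953) + 2368))/(-283142) = (250374 + (-421897 + 2368))*(-1/283142) = (250374 - 419529)*(-1/283142) = -169155*(-1/283142) = 169155/283142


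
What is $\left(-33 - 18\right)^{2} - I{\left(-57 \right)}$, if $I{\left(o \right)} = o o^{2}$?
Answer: $187794$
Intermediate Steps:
$I{\left(o \right)} = o^{3}$
$\left(-33 - 18\right)^{2} - I{\left(-57 \right)} = \left(-33 - 18\right)^{2} - \left(-57\right)^{3} = \left(-51\right)^{2} - -185193 = 2601 + 185193 = 187794$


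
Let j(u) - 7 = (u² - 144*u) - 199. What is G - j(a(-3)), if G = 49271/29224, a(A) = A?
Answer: -7227505/29224 ≈ -247.31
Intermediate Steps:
G = 49271/29224 (G = 49271*(1/29224) = 49271/29224 ≈ 1.6860)
j(u) = -192 + u² - 144*u (j(u) = 7 + ((u² - 144*u) - 199) = 7 + (-199 + u² - 144*u) = -192 + u² - 144*u)
G - j(a(-3)) = 49271/29224 - (-192 + (-3)² - 144*(-3)) = 49271/29224 - (-192 + 9 + 432) = 49271/29224 - 1*249 = 49271/29224 - 249 = -7227505/29224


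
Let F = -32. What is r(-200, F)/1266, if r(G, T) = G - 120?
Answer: -160/633 ≈ -0.25276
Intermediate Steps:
r(G, T) = -120 + G
r(-200, F)/1266 = (-120 - 200)/1266 = -320*1/1266 = -160/633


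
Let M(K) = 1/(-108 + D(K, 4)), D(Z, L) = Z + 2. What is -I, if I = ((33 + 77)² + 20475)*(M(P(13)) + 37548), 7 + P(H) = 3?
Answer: -26908767685/22 ≈ -1.2231e+9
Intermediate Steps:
D(Z, L) = 2 + Z
P(H) = -4 (P(H) = -7 + 3 = -4)
M(K) = 1/(-106 + K) (M(K) = 1/(-108 + (2 + K)) = 1/(-106 + K))
I = 26908767685/22 (I = ((33 + 77)² + 20475)*(1/(-106 - 4) + 37548) = (110² + 20475)*(1/(-110) + 37548) = (12100 + 20475)*(-1/110 + 37548) = 32575*(4130279/110) = 26908767685/22 ≈ 1.2231e+9)
-I = -1*26908767685/22 = -26908767685/22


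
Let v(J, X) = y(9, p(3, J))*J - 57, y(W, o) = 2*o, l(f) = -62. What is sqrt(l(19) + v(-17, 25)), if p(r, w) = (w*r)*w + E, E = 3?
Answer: I*sqrt(29699) ≈ 172.33*I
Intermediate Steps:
p(r, w) = 3 + r*w**2 (p(r, w) = (w*r)*w + 3 = (r*w)*w + 3 = r*w**2 + 3 = 3 + r*w**2)
v(J, X) = -57 + J*(6 + 6*J**2) (v(J, X) = (2*(3 + 3*J**2))*J - 57 = (6 + 6*J**2)*J - 57 = J*(6 + 6*J**2) - 57 = -57 + J*(6 + 6*J**2))
sqrt(l(19) + v(-17, 25)) = sqrt(-62 + (-57 + 6*(-17) + 6*(-17)**3)) = sqrt(-62 + (-57 - 102 + 6*(-4913))) = sqrt(-62 + (-57 - 102 - 29478)) = sqrt(-62 - 29637) = sqrt(-29699) = I*sqrt(29699)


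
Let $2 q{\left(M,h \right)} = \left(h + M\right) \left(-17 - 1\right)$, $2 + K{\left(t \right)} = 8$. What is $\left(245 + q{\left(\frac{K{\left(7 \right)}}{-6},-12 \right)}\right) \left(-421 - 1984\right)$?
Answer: $-870610$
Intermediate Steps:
$K{\left(t \right)} = 6$ ($K{\left(t \right)} = -2 + 8 = 6$)
$q{\left(M,h \right)} = - 9 M - 9 h$ ($q{\left(M,h \right)} = \frac{\left(h + M\right) \left(-17 - 1\right)}{2} = \frac{\left(M + h\right) \left(-18\right)}{2} = \frac{- 18 M - 18 h}{2} = - 9 M - 9 h$)
$\left(245 + q{\left(\frac{K{\left(7 \right)}}{-6},-12 \right)}\right) \left(-421 - 1984\right) = \left(245 - \left(-108 + 9 \frac{6}{-6}\right)\right) \left(-421 - 1984\right) = \left(245 + \left(- 9 \cdot 6 \left(- \frac{1}{6}\right) + 108\right)\right) \left(-2405\right) = \left(245 + \left(\left(-9\right) \left(-1\right) + 108\right)\right) \left(-2405\right) = \left(245 + \left(9 + 108\right)\right) \left(-2405\right) = \left(245 + 117\right) \left(-2405\right) = 362 \left(-2405\right) = -870610$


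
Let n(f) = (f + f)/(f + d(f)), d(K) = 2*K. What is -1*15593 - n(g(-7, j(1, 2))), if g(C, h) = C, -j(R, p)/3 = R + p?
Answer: -46781/3 ≈ -15594.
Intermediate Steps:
j(R, p) = -3*R - 3*p (j(R, p) = -3*(R + p) = -3*R - 3*p)
n(f) = 2/3 (n(f) = (f + f)/(f + 2*f) = (2*f)/((3*f)) = (2*f)*(1/(3*f)) = 2/3)
-1*15593 - n(g(-7, j(1, 2))) = -1*15593 - 1*2/3 = -15593 - 2/3 = -46781/3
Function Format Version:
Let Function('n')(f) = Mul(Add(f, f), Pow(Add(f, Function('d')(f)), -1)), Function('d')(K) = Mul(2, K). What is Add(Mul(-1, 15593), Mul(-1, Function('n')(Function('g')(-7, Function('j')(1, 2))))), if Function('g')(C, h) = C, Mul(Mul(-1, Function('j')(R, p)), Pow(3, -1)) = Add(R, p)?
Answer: Rational(-46781, 3) ≈ -15594.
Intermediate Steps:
Function('j')(R, p) = Add(Mul(-3, R), Mul(-3, p)) (Function('j')(R, p) = Mul(-3, Add(R, p)) = Add(Mul(-3, R), Mul(-3, p)))
Function('n')(f) = Rational(2, 3) (Function('n')(f) = Mul(Add(f, f), Pow(Add(f, Mul(2, f)), -1)) = Mul(Mul(2, f), Pow(Mul(3, f), -1)) = Mul(Mul(2, f), Mul(Rational(1, 3), Pow(f, -1))) = Rational(2, 3))
Add(Mul(-1, 15593), Mul(-1, Function('n')(Function('g')(-7, Function('j')(1, 2))))) = Add(Mul(-1, 15593), Mul(-1, Rational(2, 3))) = Add(-15593, Rational(-2, 3)) = Rational(-46781, 3)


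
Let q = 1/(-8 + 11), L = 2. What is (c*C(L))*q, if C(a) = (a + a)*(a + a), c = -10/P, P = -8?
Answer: 20/3 ≈ 6.6667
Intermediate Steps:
c = 5/4 (c = -10/(-8) = -10*(-⅛) = 5/4 ≈ 1.2500)
C(a) = 4*a² (C(a) = (2*a)*(2*a) = 4*a²)
q = ⅓ (q = 1/3 = ⅓ ≈ 0.33333)
(c*C(L))*q = (5*(4*2²)/4)*(⅓) = (5*(4*4)/4)*(⅓) = ((5/4)*16)*(⅓) = 20*(⅓) = 20/3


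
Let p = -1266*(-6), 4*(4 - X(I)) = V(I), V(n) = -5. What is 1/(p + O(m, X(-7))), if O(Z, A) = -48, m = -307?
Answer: 1/7548 ≈ 0.00013249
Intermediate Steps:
X(I) = 21/4 (X(I) = 4 - 1/4*(-5) = 4 + 5/4 = 21/4)
p = 7596
1/(p + O(m, X(-7))) = 1/(7596 - 48) = 1/7548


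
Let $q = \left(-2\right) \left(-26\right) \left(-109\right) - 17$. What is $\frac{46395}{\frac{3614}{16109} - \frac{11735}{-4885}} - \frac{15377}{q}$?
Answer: $\frac{153768553187176}{8704093155} \approx 17666.0$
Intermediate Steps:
$q = -5685$ ($q = 52 \left(-109\right) - 17 = -5668 - 17 = -5685$)
$\frac{46395}{\frac{3614}{16109} - \frac{11735}{-4885}} - \frac{15377}{q} = \frac{46395}{\frac{3614}{16109} - \frac{11735}{-4885}} - \frac{15377}{-5685} = \frac{46395}{3614 \cdot \frac{1}{16109} - - \frac{2347}{977}} - - \frac{15377}{5685} = \frac{46395}{\frac{3614}{16109} + \frac{2347}{977}} + \frac{15377}{5685} = \frac{46395}{\frac{41338701}{15738493}} + \frac{15377}{5685} = 46395 \cdot \frac{15738493}{41338701} + \frac{15377}{5685} = \frac{81131931415}{4593189} + \frac{15377}{5685} = \frac{153768553187176}{8704093155}$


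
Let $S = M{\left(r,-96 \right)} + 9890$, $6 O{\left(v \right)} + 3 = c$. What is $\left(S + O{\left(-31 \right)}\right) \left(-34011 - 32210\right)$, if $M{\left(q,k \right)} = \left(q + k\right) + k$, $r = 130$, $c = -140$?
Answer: $- \frac{3895450325}{6} \approx -6.4924 \cdot 10^{8}$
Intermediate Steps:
$O{\left(v \right)} = - \frac{143}{6}$ ($O{\left(v \right)} = - \frac{1}{2} + \frac{1}{6} \left(-140\right) = - \frac{1}{2} - \frac{70}{3} = - \frac{143}{6}$)
$M{\left(q,k \right)} = q + 2 k$ ($M{\left(q,k \right)} = \left(k + q\right) + k = q + 2 k$)
$S = 9828$ ($S = \left(130 + 2 \left(-96\right)\right) + 9890 = \left(130 - 192\right) + 9890 = -62 + 9890 = 9828$)
$\left(S + O{\left(-31 \right)}\right) \left(-34011 - 32210\right) = \left(9828 - \frac{143}{6}\right) \left(-34011 - 32210\right) = \frac{58825}{6} \left(-66221\right) = - \frac{3895450325}{6}$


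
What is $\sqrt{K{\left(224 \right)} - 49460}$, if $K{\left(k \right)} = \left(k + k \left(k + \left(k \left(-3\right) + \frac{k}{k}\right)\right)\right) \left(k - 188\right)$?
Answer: $2 i \sqrt{911501} \approx 1909.5 i$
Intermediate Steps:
$K{\left(k \right)} = \left(-188 + k\right) \left(k + k \left(1 - 2 k\right)\right)$ ($K{\left(k \right)} = \left(k + k \left(k - \left(-1 + 3 k\right)\right)\right) \left(-188 + k\right) = \left(k + k \left(1 - 2 k\right)\right) \left(-188 + k\right) = \left(-188 + k\right) \left(k + k \left(1 - 2 k\right)\right)$)
$\sqrt{K{\left(224 \right)} - 49460} = \sqrt{2 \cdot 224 \left(-188 - 224^{2} + 189 \cdot 224\right) - 49460} = \sqrt{2 \cdot 224 \left(-188 - 50176 + 42336\right) - 49460} = \sqrt{2 \cdot 224 \left(-8028\right) - 49460} = \sqrt{-3596544 - 49460} = \sqrt{-3646004} = 2 i \sqrt{911501}$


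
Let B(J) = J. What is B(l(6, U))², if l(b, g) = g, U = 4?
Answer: 16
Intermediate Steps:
B(l(6, U))² = 4² = 16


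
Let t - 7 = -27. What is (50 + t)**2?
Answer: 900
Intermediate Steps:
t = -20 (t = 7 - 27 = -20)
(50 + t)**2 = (50 - 20)**2 = 30**2 = 900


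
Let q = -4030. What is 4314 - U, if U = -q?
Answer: 284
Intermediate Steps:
U = 4030 (U = -1*(-4030) = 4030)
4314 - U = 4314 - 1*4030 = 4314 - 4030 = 284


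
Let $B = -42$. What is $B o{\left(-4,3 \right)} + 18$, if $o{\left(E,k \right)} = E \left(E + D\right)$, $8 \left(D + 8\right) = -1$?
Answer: $-2019$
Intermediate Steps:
$D = - \frac{65}{8}$ ($D = -8 + \frac{1}{8} \left(-1\right) = -8 - \frac{1}{8} = - \frac{65}{8} \approx -8.125$)
$o{\left(E,k \right)} = E \left(- \frac{65}{8} + E\right)$ ($o{\left(E,k \right)} = E \left(E - \frac{65}{8}\right) = E \left(- \frac{65}{8} + E\right)$)
$B o{\left(-4,3 \right)} + 18 = - 42 \cdot \frac{1}{8} \left(-4\right) \left(-65 + 8 \left(-4\right)\right) + 18 = - 42 \cdot \frac{1}{8} \left(-4\right) \left(-65 - 32\right) + 18 = - 42 \cdot \frac{1}{8} \left(-4\right) \left(-97\right) + 18 = \left(-42\right) \frac{97}{2} + 18 = -2037 + 18 = -2019$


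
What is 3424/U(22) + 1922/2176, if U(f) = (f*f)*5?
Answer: 1512733/658240 ≈ 2.2981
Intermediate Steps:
U(f) = 5*f**2 (U(f) = f**2*5 = 5*f**2)
3424/U(22) + 1922/2176 = 3424/((5*22**2)) + 1922/2176 = 3424/((5*484)) + 1922*(1/2176) = 3424/2420 + 961/1088 = 3424*(1/2420) + 961/1088 = 856/605 + 961/1088 = 1512733/658240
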